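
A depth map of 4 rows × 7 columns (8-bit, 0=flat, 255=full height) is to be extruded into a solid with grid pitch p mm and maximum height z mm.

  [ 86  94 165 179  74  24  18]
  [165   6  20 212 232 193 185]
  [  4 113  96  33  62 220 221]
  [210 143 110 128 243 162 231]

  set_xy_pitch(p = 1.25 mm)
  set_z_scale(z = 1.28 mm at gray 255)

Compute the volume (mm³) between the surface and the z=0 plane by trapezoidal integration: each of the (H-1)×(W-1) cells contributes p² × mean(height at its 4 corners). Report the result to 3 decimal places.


17.818

height_mm = gray/255 × 1.28; cell vol = 1.25² × mean(4 corners)
unit = 1.25² × 1.28 / (4×255) = 0.00196078 mm³ per gray-sum
row 0: Σ corner-gray over 6 cells = 2852  → 5.5922
row 1: Σ corner-gray over 6 cells = 2949  → 5.7824
row 2: Σ corner-gray over 6 cells = 3286  → 6.4431
Σ rows: total corner-gray = 9087  → 17.8176 mm³


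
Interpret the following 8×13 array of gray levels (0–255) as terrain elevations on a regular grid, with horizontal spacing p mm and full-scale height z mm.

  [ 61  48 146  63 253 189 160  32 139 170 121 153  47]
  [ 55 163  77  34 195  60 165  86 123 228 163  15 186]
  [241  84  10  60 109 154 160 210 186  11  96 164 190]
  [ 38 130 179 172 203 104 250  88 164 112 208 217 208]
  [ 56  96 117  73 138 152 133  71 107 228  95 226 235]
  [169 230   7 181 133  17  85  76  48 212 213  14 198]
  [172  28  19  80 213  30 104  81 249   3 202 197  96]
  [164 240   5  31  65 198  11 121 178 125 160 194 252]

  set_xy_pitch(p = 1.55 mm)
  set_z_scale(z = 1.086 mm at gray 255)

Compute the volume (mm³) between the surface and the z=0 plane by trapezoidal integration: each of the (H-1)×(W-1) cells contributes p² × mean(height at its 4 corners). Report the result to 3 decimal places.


height_mm = gray/255 × 1.086; cell vol = 1.55² × mean(4 corners)
unit = 1.55² × 1.086 / (4×255) = 0.00255796 mm³ per gray-sum
row 0: Σ corner-gray over 12 cells = 5915  → 15.1303
row 1: Σ corner-gray over 12 cells = 5778  → 14.7799
row 2: Σ corner-gray over 12 cells = 6819  → 17.4427
row 3: Σ corner-gray over 12 cells = 7063  → 18.0668
row 4: Σ corner-gray over 12 cells = 5962  → 15.2505
row 5: Σ corner-gray over 12 cells = 5479  → 14.0150
row 6: Σ corner-gray over 12 cells = 5752  → 14.7134
Σ rows: total corner-gray = 42768  → 109.3987 mm³

109.399


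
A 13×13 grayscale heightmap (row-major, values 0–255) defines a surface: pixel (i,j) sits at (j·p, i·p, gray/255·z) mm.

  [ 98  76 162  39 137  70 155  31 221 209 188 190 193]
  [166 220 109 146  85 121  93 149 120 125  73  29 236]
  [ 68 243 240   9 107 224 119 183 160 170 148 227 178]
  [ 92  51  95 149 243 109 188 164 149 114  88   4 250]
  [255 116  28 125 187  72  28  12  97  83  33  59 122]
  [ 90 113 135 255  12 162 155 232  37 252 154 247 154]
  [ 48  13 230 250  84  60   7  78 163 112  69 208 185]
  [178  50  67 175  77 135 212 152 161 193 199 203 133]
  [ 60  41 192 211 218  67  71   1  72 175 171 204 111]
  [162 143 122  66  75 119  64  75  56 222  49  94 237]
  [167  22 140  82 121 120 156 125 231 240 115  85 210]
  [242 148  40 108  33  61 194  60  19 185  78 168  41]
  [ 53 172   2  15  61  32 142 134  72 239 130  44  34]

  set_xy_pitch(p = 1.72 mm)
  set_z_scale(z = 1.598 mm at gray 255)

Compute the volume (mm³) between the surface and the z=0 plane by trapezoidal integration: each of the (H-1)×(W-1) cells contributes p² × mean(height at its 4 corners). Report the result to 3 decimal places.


334.310

height_mm = gray/255 × 1.598; cell vol = 1.72² × mean(4 corners)
unit = 1.72² × 1.598 / (4×255) = 0.00463483 mm³ per gray-sum
row 0: Σ corner-gray over 12 cells = 6189  → 28.6849
row 1: Σ corner-gray over 12 cells = 6848  → 31.7393
row 2: Σ corner-gray over 12 cells = 6956  → 32.2399
row 3: Σ corner-gray over 12 cells = 5107  → 23.6701
row 4: Σ corner-gray over 12 cells = 5809  → 26.9237
row 5: Σ corner-gray over 12 cells = 6533  → 30.2793
row 6: Σ corner-gray over 12 cells = 6340  → 29.3848
row 7: Σ corner-gray over 12 cells = 6576  → 30.4786
row 8: Σ corner-gray over 12 cells = 5586  → 25.8901
row 9: Σ corner-gray over 12 cells = 5820  → 26.9747
row 10: Σ corner-gray over 12 cells = 5722  → 26.5205
row 11: Σ corner-gray over 12 cells = 4644  → 21.5241
Σ rows: total corner-gray = 72130  → 334.3100 mm³


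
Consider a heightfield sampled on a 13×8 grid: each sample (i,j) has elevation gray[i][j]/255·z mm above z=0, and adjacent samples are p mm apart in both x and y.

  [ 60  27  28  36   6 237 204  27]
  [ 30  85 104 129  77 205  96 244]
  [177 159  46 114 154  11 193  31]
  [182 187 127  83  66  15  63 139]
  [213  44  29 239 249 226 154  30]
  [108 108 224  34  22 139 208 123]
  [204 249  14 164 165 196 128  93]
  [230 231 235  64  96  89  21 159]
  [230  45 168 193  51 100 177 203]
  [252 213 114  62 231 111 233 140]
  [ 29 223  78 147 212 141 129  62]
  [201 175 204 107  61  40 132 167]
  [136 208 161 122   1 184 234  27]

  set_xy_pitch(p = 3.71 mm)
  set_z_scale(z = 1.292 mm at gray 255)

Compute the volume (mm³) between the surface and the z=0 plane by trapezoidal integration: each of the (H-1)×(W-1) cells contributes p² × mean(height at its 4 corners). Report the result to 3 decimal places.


767.049

height_mm = gray/255 × 1.292; cell vol = 3.71² × mean(4 corners)
unit = 3.71² × 1.292 / (4×255) = 0.0174345 mm³ per gray-sum
row 0: Σ corner-gray over 7 cells = 2829  → 49.3223
row 1: Σ corner-gray over 7 cells = 3228  → 56.2787
row 2: Σ corner-gray over 7 cells = 2965  → 51.6934
row 3: Σ corner-gray over 7 cells = 3528  → 61.5090
row 4: Σ corner-gray over 7 cells = 3826  → 66.7045
row 5: Σ corner-gray over 7 cells = 3830  → 66.7742
row 6: Σ corner-gray over 7 cells = 3990  → 69.5638
row 7: Σ corner-gray over 7 cells = 3762  → 65.5887
row 8: Σ corner-gray over 7 cells = 4221  → 73.5911
row 9: Σ corner-gray over 7 cells = 4271  → 74.4629
row 10: Σ corner-gray over 7 cells = 3757  → 65.5015
row 11: Σ corner-gray over 7 cells = 3789  → 66.0594
Σ rows: total corner-gray = 43996  → 767.0494 mm³


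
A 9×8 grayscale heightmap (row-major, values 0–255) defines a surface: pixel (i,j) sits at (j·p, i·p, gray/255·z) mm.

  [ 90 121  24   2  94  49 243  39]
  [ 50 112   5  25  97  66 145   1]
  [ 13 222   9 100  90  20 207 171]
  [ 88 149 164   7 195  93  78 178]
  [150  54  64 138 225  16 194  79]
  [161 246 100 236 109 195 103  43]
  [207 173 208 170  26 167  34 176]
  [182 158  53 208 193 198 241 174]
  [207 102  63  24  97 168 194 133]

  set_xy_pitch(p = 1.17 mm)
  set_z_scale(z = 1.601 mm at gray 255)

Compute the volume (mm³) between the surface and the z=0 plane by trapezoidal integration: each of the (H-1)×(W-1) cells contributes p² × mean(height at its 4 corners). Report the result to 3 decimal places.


height_mm = gray/255 × 1.601; cell vol = 1.17² × mean(4 corners)
unit = 1.17² × 1.601 / (4×255) = 0.00214864 mm³ per gray-sum
row 0: Σ corner-gray over 7 cells = 2146  → 4.6110
row 1: Σ corner-gray over 7 cells = 2431  → 5.2233
row 2: Σ corner-gray over 7 cells = 3118  → 6.6994
row 3: Σ corner-gray over 7 cells = 3249  → 6.9809
row 4: Σ corner-gray over 7 cells = 3793  → 8.1498
row 5: Σ corner-gray over 7 cells = 4121  → 8.8545
row 6: Σ corner-gray over 7 cells = 4397  → 9.4476
row 7: Σ corner-gray over 7 cells = 4094  → 8.7965
Σ rows: total corner-gray = 27349  → 58.7631 mm³

58.763


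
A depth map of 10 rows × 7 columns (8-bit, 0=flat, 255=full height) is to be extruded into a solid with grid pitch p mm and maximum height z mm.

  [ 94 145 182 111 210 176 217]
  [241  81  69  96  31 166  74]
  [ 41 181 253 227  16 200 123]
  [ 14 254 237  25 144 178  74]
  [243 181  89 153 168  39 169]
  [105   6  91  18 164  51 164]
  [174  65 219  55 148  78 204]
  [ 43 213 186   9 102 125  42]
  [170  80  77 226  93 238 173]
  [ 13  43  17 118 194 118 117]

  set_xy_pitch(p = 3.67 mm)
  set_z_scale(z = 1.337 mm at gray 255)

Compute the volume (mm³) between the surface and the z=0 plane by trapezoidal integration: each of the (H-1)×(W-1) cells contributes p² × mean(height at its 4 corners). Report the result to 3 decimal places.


482.065

height_mm = gray/255 × 1.337; cell vol = 3.67² × mean(4 corners)
unit = 3.67² × 1.337 / (4×255) = 0.0176548 mm³ per gray-sum
row 0: Σ corner-gray over 6 cells = 3160  → 55.7892
row 1: Σ corner-gray over 6 cells = 3119  → 55.0654
row 2: Σ corner-gray over 6 cells = 3682  → 65.0051
row 3: Σ corner-gray over 6 cells = 3436  → 60.6620
row 4: Σ corner-gray over 6 cells = 2601  → 45.9202
row 5: Σ corner-gray over 6 cells = 2437  → 43.0248
row 6: Σ corner-gray over 6 cells = 2863  → 50.5458
row 7: Σ corner-gray over 6 cells = 3126  → 55.1890
row 8: Σ corner-gray over 6 cells = 2881  → 50.8635
Σ rows: total corner-gray = 27305  → 482.0649 mm³


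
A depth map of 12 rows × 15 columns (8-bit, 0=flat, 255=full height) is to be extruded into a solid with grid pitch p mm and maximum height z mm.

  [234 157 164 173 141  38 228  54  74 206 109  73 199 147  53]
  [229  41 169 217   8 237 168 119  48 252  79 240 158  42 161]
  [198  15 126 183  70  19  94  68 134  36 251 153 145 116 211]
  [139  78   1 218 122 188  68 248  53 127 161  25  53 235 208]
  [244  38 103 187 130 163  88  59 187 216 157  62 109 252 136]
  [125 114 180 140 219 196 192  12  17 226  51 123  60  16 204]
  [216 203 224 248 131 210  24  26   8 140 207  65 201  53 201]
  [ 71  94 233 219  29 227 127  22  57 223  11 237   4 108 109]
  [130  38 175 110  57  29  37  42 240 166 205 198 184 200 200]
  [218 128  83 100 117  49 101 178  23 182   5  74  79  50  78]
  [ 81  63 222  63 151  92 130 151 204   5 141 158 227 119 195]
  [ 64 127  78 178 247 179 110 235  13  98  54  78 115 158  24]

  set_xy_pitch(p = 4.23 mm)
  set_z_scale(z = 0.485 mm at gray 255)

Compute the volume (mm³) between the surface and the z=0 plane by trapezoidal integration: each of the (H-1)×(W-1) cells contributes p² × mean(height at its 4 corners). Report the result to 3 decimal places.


height_mm = gray/255 × 0.485; cell vol = 4.23² × mean(4 corners)
unit = 4.23² × 0.485 / (4×255) = 0.0085079 mm³ per gray-sum
row 0: Σ corner-gray over 14 cells = 7759  → 66.0128
row 1: Σ corner-gray over 14 cells = 7175  → 61.0442
row 2: Σ corner-gray over 14 cells = 6730  → 57.2582
row 3: Σ corner-gray over 14 cells = 7383  → 62.8138
row 4: Σ corner-gray over 14 cells = 7303  → 62.1332
row 5: Σ corner-gray over 14 cells = 7318  → 62.2608
row 6: Σ corner-gray over 14 cells = 7259  → 61.7588
row 7: Σ corner-gray over 14 cells = 7054  → 60.0147
row 8: Σ corner-gray over 14 cells = 6326  → 53.8210
row 9: Σ corner-gray over 14 cells = 6362  → 54.1273
row 10: Σ corner-gray over 14 cells = 7156  → 60.8825
Σ rows: total corner-gray = 77825  → 662.1272 mm³

662.127


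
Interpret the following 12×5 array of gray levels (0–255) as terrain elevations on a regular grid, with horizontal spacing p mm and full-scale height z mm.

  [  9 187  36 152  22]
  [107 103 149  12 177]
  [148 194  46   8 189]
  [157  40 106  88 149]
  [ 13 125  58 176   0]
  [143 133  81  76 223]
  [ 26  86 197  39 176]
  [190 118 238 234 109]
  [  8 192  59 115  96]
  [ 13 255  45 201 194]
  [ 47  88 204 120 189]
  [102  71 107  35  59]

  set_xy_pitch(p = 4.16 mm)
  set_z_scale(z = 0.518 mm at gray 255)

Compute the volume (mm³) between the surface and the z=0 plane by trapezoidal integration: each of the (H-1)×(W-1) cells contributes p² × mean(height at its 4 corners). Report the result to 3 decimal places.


height_mm = gray/255 × 0.518; cell vol = 4.16² × mean(4 corners)
unit = 4.16² × 0.518 / (4×255) = 0.00878853 mm³ per gray-sum
row 0: Σ corner-gray over 4 cells = 1593  → 14.0001
row 1: Σ corner-gray over 4 cells = 1645  → 14.4571
row 2: Σ corner-gray over 4 cells = 1607  → 14.1232
row 3: Σ corner-gray over 4 cells = 1505  → 13.2267
row 4: Σ corner-gray over 4 cells = 1677  → 14.7384
row 5: Σ corner-gray over 4 cells = 1792  → 15.7490
row 6: Σ corner-gray over 4 cells = 2325  → 20.4333
row 7: Σ corner-gray over 4 cells = 2315  → 20.3454
row 8: Σ corner-gray over 4 cells = 2045  → 17.9725
row 9: Σ corner-gray over 4 cells = 2269  → 19.9412
row 10: Σ corner-gray over 4 cells = 1647  → 14.4747
Σ rows: total corner-gray = 20420  → 179.4618 mm³

179.462


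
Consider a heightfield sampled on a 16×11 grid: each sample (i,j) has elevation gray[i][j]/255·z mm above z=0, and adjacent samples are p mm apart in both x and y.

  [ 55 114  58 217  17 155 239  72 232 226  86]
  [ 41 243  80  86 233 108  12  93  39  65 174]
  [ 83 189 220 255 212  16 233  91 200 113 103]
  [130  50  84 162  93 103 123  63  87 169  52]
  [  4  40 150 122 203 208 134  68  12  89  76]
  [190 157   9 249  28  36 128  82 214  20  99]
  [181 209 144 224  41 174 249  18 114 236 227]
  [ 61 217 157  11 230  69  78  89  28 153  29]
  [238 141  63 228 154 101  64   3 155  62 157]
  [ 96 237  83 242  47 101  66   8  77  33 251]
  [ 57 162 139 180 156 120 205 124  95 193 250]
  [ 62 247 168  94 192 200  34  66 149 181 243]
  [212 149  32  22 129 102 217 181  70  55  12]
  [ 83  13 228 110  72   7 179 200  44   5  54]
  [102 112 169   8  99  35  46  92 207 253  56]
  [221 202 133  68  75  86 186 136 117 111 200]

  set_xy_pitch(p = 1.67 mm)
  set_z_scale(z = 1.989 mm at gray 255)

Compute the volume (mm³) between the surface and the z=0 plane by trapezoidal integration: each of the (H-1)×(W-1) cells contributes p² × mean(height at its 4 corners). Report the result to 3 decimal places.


396.826

height_mm = gray/255 × 1.989; cell vol = 1.67² × mean(4 corners)
unit = 1.67² × 1.989 / (4×255) = 0.00543835 mm³ per gray-sum
row 0: Σ corner-gray over 10 cells = 4934  → 26.8328
row 1: Σ corner-gray over 10 cells = 5377  → 29.2420
row 2: Σ corner-gray over 10 cells = 5294  → 28.7907
row 3: Σ corner-gray over 10 cells = 4182  → 22.7432
row 4: Σ corner-gray over 10 cells = 4267  → 23.2055
row 5: Σ corner-gray over 10 cells = 5361  → 29.1550
row 6: Σ corner-gray over 10 cells = 5380  → 29.2583
row 7: Σ corner-gray over 10 cells = 4491  → 24.4237
row 8: Σ corner-gray over 10 cells = 4472  → 24.3203
row 9: Σ corner-gray over 10 cells = 5190  → 28.2251
row 10: Σ corner-gray over 10 cells = 6022  → 32.7498
row 11: Σ corner-gray over 10 cells = 5105  → 27.7628
row 12: Σ corner-gray over 10 cells = 3991  → 21.7045
row 13: Σ corner-gray over 10 cells = 4053  → 22.0417
row 14: Σ corner-gray over 10 cells = 4849  → 26.3706
Σ rows: total corner-gray = 72968  → 396.8259 mm³


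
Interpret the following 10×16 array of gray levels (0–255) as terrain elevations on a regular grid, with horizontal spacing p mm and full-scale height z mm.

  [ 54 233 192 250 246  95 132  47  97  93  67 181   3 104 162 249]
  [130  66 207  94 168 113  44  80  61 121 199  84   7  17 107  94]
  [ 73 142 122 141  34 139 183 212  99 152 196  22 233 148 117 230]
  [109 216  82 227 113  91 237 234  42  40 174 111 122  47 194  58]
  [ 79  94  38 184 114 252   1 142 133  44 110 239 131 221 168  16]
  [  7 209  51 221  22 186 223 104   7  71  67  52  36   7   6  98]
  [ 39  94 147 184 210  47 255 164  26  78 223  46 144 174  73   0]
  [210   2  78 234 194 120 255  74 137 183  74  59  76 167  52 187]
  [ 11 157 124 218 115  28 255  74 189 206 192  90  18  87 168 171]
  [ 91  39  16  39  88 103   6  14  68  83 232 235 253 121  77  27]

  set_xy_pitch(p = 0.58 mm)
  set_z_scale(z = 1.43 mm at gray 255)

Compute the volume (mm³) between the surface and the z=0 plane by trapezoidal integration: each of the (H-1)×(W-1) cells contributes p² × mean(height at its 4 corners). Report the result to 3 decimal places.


30.865

height_mm = gray/255 × 1.43; cell vol = 0.58² × mean(4 corners)
unit = 0.58² × 1.43 / (4×255) = 0.00047162 mm³ per gray-sum
row 0: Σ corner-gray over 15 cells = 7067  → 3.3329
row 1: Σ corner-gray over 15 cells = 7143  → 3.3688
row 2: Σ corner-gray over 15 cells = 8210  → 3.8720
row 3: Σ corner-gray over 15 cells = 7864  → 3.7088
row 4: Σ corner-gray over 15 cells = 6466  → 3.0495
row 5: Σ corner-gray over 15 cells = 6398  → 3.0174
row 6: Σ corner-gray over 15 cells = 7576  → 3.5730
row 7: Σ corner-gray over 15 cells = 7831  → 3.6933
row 8: Σ corner-gray over 15 cells = 6890  → 3.2495
Σ rows: total corner-gray = 65445  → 30.8651 mm³


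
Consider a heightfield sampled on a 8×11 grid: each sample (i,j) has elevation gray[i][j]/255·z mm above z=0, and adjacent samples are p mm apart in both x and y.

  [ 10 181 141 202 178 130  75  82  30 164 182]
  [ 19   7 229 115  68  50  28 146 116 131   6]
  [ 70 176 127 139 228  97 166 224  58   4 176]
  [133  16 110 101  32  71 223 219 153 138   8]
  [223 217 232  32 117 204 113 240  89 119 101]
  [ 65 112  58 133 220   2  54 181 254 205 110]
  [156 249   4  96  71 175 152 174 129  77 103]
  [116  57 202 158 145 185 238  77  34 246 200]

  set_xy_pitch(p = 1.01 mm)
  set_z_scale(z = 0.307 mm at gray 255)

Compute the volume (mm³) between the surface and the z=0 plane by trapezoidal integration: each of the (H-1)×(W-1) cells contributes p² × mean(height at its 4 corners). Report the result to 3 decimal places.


height_mm = gray/255 × 0.307; cell vol = 1.01² × mean(4 corners)
unit = 1.01² × 0.307 / (4×255) = 0.00030703 mm³ per gray-sum
row 0: Σ corner-gray over 10 cells = 4363  → 1.3396
row 1: Σ corner-gray over 10 cells = 4489  → 1.3783
row 2: Σ corner-gray over 10 cells = 4951  → 1.5201
row 3: Σ corner-gray over 10 cells = 5317  → 1.6325
row 4: Σ corner-gray over 10 cells = 5663  → 1.7387
row 5: Σ corner-gray over 10 cells = 5126  → 1.5738
row 6: Σ corner-gray over 10 cells = 5513  → 1.6927
Σ rows: total corner-gray = 35422  → 10.8756 mm³

10.876


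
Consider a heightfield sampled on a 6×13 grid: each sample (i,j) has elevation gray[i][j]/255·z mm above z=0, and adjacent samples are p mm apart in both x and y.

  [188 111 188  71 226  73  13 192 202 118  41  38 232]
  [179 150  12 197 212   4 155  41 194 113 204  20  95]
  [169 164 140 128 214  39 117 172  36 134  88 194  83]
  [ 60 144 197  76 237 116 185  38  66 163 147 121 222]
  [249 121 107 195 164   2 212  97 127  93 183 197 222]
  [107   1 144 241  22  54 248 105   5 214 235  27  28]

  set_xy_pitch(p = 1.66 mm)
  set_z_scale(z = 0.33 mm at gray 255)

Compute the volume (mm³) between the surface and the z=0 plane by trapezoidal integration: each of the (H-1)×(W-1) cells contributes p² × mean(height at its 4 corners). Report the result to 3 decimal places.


27.740

height_mm = gray/255 × 0.33; cell vol = 1.66² × mean(4 corners)
unit = 1.66² × 0.33 / (4×255) = 0.000891518 mm³ per gray-sum
row 0: Σ corner-gray over 12 cells = 5844  → 5.2100
row 1: Σ corner-gray over 12 cells = 5982  → 5.3331
row 2: Σ corner-gray over 12 cells = 6366  → 5.6754
row 3: Σ corner-gray over 12 cells = 6729  → 5.9990
row 4: Σ corner-gray over 12 cells = 6194  → 5.5221
Σ rows: total corner-gray = 31115  → 27.7396 mm³


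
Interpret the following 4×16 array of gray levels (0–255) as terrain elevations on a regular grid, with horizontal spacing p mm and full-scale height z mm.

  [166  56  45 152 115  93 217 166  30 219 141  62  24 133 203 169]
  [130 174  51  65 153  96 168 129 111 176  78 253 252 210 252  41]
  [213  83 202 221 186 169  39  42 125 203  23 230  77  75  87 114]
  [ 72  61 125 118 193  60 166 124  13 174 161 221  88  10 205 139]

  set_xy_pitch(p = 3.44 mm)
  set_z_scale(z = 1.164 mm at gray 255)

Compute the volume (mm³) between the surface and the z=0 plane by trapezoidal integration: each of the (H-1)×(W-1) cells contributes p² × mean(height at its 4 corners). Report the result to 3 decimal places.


324.263

height_mm = gray/255 × 1.164; cell vol = 3.44² × mean(4 corners)
unit = 3.44² × 1.164 / (4×255) = 0.0135042 mm³ per gray-sum
row 0: Σ corner-gray over 15 cells = 8154  → 110.1135
row 1: Σ corner-gray over 15 cells = 8358  → 112.8683
row 2: Σ corner-gray over 15 cells = 7500  → 101.2817
Σ rows: total corner-gray = 24012  → 324.2635 mm³


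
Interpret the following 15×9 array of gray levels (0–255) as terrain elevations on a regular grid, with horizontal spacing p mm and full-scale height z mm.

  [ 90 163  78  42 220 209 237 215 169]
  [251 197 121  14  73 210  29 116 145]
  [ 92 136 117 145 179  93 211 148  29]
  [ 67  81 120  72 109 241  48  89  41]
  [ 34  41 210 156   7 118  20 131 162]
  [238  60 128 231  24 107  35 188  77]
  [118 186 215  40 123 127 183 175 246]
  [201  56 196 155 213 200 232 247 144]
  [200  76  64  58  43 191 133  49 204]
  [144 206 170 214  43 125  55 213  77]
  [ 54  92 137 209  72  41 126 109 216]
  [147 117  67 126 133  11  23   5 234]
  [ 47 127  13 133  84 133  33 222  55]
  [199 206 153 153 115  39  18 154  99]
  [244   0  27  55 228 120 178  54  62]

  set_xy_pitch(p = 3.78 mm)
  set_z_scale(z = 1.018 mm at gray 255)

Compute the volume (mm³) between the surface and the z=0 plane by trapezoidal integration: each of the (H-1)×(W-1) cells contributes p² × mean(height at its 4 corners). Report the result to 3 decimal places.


779.116

height_mm = gray/255 × 1.018; cell vol = 3.78² × mean(4 corners)
unit = 3.78² × 1.018 / (4×255) = 0.0142604 mm³ per gray-sum
row 0: Σ corner-gray over 8 cells = 4503  → 64.2145
row 1: Σ corner-gray over 8 cells = 4095  → 58.3963
row 2: Σ corner-gray over 8 cells = 3807  → 54.2893
row 3: Σ corner-gray over 8 cells = 3190  → 45.4906
row 4: Σ corner-gray over 8 cells = 3423  → 48.8133
row 5: Σ corner-gray over 8 cells = 4323  → 61.6476
row 6: Σ corner-gray over 8 cells = 5405  → 77.0774
row 7: Σ corner-gray over 8 cells = 4575  → 65.2413
row 8: Σ corner-gray over 8 cells = 3905  → 55.6868
row 9: Σ corner-gray over 8 cells = 4115  → 58.6815
row 10: Σ corner-gray over 8 cells = 3187  → 45.4478
row 11: Σ corner-gray over 8 cells = 2937  → 41.8827
row 12: Σ corner-gray over 8 cells = 3566  → 50.8525
row 13: Σ corner-gray over 8 cells = 3604  → 51.3944
Σ rows: total corner-gray = 54635  → 779.1161 mm³


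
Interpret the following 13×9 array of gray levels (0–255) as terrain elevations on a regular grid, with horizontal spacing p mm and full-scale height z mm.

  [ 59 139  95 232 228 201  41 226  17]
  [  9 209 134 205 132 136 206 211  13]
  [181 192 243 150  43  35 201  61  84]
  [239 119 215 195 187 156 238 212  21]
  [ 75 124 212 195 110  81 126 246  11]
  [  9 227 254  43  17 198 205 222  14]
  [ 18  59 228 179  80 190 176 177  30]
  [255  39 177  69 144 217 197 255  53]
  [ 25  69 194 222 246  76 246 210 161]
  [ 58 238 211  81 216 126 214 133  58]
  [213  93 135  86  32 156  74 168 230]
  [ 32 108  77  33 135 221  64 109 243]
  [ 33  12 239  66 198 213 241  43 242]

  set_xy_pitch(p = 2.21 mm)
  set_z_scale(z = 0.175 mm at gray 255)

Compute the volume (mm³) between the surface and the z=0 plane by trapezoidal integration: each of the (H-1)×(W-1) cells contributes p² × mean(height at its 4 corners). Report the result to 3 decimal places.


height_mm = gray/255 × 0.175; cell vol = 2.21² × mean(4 corners)
unit = 2.21² × 0.175 / (4×255) = 0.000837958 mm³ per gray-sum
row 0: Σ corner-gray over 8 cells = 4888  → 4.0959
row 1: Σ corner-gray over 8 cells = 4603  → 3.8571
row 2: Σ corner-gray over 8 cells = 5019  → 4.2057
row 3: Σ corner-gray over 8 cells = 5178  → 4.3389
row 4: Σ corner-gray over 8 cells = 4629  → 3.8789
row 5: Σ corner-gray over 8 cells = 4581  → 3.8387
row 6: Σ corner-gray over 8 cells = 4730  → 3.9635
row 7: Σ corner-gray over 8 cells = 5216  → 4.3708
row 8: Σ corner-gray over 8 cells = 5266  → 4.4127
row 9: Σ corner-gray over 8 cells = 4485  → 3.7582
row 10: Σ corner-gray over 8 cells = 3700  → 3.1004
row 11: Σ corner-gray over 8 cells = 4068  → 3.4088
Σ rows: total corner-gray = 56363  → 47.2298 mm³

47.230


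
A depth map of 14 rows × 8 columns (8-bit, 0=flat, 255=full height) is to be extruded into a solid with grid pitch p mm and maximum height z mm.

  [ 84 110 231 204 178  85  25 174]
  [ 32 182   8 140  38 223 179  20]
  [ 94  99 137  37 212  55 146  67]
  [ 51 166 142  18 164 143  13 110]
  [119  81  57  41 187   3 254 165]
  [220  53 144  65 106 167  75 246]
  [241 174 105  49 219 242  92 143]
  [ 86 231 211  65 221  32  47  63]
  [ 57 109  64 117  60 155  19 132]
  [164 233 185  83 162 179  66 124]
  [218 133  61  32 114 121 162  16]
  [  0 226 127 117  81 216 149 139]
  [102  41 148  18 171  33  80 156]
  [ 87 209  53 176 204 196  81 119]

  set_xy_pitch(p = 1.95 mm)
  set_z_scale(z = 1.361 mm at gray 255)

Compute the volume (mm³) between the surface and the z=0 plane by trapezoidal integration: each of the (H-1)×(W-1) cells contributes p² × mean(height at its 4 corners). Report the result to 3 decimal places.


220.393

height_mm = gray/255 × 1.361; cell vol = 1.95² × mean(4 corners)
unit = 1.95² × 1.361 / (4×255) = 0.00507373 mm³ per gray-sum
row 0: Σ corner-gray over 7 cells = 3516  → 17.8392
row 1: Σ corner-gray over 7 cells = 3125  → 15.8554
row 2: Σ corner-gray over 7 cells = 2986  → 15.1502
row 3: Σ corner-gray over 7 cells = 2983  → 15.1349
row 4: Σ corner-gray over 7 cells = 3216  → 16.3171
row 5: Σ corner-gray over 7 cells = 3832  → 19.4425
row 6: Σ corner-gray over 7 cells = 3909  → 19.8332
row 7: Σ corner-gray over 7 cells = 3000  → 15.2212
row 8: Σ corner-gray over 7 cells = 3341  → 16.9513
row 9: Σ corner-gray over 7 cells = 3584  → 18.1842
row 10: Σ corner-gray over 7 cells = 3451  → 17.5094
row 11: Σ corner-gray over 7 cells = 3211  → 16.2917
row 12: Σ corner-gray over 7 cells = 3284  → 16.6621
Σ rows: total corner-gray = 43438  → 220.3926 mm³


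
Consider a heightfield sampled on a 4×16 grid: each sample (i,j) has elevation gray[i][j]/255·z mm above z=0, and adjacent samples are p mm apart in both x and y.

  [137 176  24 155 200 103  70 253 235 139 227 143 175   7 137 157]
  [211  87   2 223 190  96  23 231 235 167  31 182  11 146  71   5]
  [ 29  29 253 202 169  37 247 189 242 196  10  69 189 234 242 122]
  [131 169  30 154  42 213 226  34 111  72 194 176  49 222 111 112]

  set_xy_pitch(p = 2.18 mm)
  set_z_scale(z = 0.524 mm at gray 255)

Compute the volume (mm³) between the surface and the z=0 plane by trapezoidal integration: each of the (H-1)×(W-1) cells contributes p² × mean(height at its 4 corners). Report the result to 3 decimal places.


60.980

height_mm = gray/255 × 0.524; cell vol = 2.18² × mean(4 corners)
unit = 2.18² × 0.524 / (4×255) = 0.00244143 mm³ per gray-sum
row 0: Σ corner-gray over 15 cells = 7988  → 19.5021
row 1: Σ corner-gray over 15 cells = 8373  → 20.4421
row 2: Σ corner-gray over 15 cells = 8616  → 21.0354
Σ rows: total corner-gray = 24977  → 60.9796 mm³


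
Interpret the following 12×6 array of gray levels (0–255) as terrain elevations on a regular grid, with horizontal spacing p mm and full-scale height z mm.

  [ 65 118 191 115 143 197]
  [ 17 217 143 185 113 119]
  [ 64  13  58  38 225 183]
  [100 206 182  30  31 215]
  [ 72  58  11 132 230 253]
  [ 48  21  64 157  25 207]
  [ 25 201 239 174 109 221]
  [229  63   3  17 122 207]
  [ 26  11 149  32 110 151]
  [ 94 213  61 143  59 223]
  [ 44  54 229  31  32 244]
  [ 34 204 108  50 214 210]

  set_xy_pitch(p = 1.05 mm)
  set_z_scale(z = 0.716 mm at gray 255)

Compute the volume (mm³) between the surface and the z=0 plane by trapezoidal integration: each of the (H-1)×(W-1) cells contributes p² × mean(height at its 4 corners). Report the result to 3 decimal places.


19.379

height_mm = gray/255 × 0.716; cell vol = 1.05² × mean(4 corners)
unit = 1.05² × 0.716 / (4×255) = 0.000773912 mm³ per gray-sum
row 0: Σ corner-gray over 5 cells = 2848  → 2.2041
row 1: Σ corner-gray over 5 cells = 2367  → 1.8318
row 2: Σ corner-gray over 5 cells = 2128  → 1.6469
row 3: Σ corner-gray over 5 cells = 2400  → 1.8574
row 4: Σ corner-gray over 5 cells = 1976  → 1.5292
row 5: Σ corner-gray over 5 cells = 2481  → 1.9201
row 6: Σ corner-gray over 5 cells = 2538  → 1.9642
row 7: Σ corner-gray over 5 cells = 1627  → 1.2592
row 8: Σ corner-gray over 5 cells = 2050  → 1.5865
row 9: Σ corner-gray over 5 cells = 2249  → 1.7405
row 10: Σ corner-gray over 5 cells = 2376  → 1.8388
Σ rows: total corner-gray = 25040  → 19.3788 mm³


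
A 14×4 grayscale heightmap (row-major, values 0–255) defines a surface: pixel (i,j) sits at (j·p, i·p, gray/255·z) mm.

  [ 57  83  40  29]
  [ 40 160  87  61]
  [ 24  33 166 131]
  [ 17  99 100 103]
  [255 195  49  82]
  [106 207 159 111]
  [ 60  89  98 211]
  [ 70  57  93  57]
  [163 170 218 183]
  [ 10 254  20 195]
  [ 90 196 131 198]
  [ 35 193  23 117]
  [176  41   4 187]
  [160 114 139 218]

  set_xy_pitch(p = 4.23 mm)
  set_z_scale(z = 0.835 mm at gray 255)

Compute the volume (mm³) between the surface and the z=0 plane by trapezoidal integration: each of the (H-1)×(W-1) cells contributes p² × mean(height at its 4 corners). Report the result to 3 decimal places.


height_mm = gray/255 × 0.835; cell vol = 4.23² × mean(4 corners)
unit = 4.23² × 0.835 / (4×255) = 0.0146476 mm³ per gray-sum
row 0: Σ corner-gray over 3 cells = 927  → 13.5783
row 1: Σ corner-gray over 3 cells = 1148  → 16.8155
row 2: Σ corner-gray over 3 cells = 1071  → 15.6876
row 3: Σ corner-gray over 3 cells = 1343  → 19.6718
row 4: Σ corner-gray over 3 cells = 1774  → 25.9849
row 5: Σ corner-gray over 3 cells = 1594  → 23.3483
row 6: Σ corner-gray over 3 cells = 1072  → 15.7022
row 7: Σ corner-gray over 3 cells = 1549  → 22.6892
row 8: Σ corner-gray over 3 cells = 1875  → 27.4643
row 9: Σ corner-gray over 3 cells = 1695  → 24.8277
row 10: Σ corner-gray over 3 cells = 1526  → 22.3523
row 11: Σ corner-gray over 3 cells = 1037  → 15.1896
row 12: Σ corner-gray over 3 cells = 1337  → 19.5839
Σ rows: total corner-gray = 17948  → 262.8955 mm³

262.895


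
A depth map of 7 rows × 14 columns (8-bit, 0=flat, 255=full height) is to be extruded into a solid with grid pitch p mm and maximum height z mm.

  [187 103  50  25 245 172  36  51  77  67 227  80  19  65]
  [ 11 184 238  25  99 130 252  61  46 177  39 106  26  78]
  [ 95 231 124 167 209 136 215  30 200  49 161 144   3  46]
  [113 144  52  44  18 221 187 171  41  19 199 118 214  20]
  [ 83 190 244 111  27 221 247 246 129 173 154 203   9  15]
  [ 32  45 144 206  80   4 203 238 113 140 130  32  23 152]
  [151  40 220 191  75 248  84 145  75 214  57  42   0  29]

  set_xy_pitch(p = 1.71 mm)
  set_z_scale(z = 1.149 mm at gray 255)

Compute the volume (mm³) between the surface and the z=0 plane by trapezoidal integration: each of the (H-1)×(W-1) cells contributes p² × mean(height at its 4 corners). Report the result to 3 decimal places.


height_mm = gray/255 × 1.149; cell vol = 1.71² × mean(4 corners)
unit = 1.71² × 1.149 / (4×255) = 0.00329391 mm³ per gray-sum
row 0: Σ corner-gray over 13 cells = 5411  → 17.8234
row 1: Σ corner-gray over 13 cells = 6334  → 20.8636
row 2: Σ corner-gray over 13 cells = 6468  → 21.3050
row 3: Σ corner-gray over 13 cells = 6995  → 23.0409
row 4: Σ corner-gray over 13 cells = 6906  → 22.7478
row 5: Σ corner-gray over 13 cells = 5862  → 19.3089
Σ rows: total corner-gray = 37976  → 125.0896 mm³

125.090


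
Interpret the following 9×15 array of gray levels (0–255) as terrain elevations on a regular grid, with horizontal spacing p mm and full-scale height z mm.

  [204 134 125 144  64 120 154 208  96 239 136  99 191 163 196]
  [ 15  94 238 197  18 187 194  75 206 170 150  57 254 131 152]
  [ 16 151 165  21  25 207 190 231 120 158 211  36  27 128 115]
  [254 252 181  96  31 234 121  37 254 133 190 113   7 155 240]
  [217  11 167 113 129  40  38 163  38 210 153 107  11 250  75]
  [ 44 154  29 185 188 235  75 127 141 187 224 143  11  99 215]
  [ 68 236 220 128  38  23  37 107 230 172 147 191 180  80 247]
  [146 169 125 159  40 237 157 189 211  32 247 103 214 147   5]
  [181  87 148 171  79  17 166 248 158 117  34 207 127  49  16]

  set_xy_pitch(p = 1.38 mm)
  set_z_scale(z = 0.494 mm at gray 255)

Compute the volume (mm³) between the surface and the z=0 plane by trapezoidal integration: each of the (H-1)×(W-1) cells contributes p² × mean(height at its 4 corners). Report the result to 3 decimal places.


56.396

height_mm = gray/255 × 0.494; cell vol = 1.38² × mean(4 corners)
unit = 1.38² × 0.494 / (4×255) = 0.000922327 mm³ per gray-sum
row 0: Σ corner-gray over 14 cells = 8255  → 7.6138
row 1: Σ corner-gray over 14 cells = 7580  → 6.9912
row 2: Σ corner-gray over 14 cells = 7573  → 6.9848
row 3: Σ corner-gray over 14 cells = 7254  → 6.6906
row 4: Σ corner-gray over 14 cells = 7007  → 6.4627
row 5: Σ corner-gray over 14 cells = 7748  → 7.1462
row 6: Σ corner-gray over 14 cells = 8104  → 7.4745
row 7: Σ corner-gray over 14 cells = 7624  → 7.0318
Σ rows: total corner-gray = 61145  → 56.3957 mm³


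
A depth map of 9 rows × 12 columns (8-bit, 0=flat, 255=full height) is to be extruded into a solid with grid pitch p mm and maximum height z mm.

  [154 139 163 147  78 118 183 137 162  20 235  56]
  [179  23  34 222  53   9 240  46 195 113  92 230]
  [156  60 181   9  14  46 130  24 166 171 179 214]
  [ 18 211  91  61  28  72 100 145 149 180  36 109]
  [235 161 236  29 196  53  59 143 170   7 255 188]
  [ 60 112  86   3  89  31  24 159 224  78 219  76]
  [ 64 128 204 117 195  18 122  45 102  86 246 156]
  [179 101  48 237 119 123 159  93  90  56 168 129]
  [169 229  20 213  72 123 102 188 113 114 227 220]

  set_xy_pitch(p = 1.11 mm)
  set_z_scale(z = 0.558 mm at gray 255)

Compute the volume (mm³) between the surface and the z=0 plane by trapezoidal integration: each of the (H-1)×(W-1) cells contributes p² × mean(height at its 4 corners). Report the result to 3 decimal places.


height_mm = gray/255 × 0.558; cell vol = 1.11² × mean(4 corners)
unit = 1.11² × 0.558 / (4×255) = 0.000674031 mm³ per gray-sum
row 0: Σ corner-gray over 11 cells = 5437  → 3.6647
row 1: Σ corner-gray over 11 cells = 4793  → 3.2306
row 2: Σ corner-gray over 11 cells = 4603  → 3.1026
row 3: Σ corner-gray over 11 cells = 5314  → 3.5818
row 4: Σ corner-gray over 11 cells = 5227  → 3.5232
row 5: Σ corner-gray over 11 cells = 4932  → 3.3243
row 6: Σ corner-gray over 11 cells = 5442  → 3.6681
row 7: Σ corner-gray over 11 cells = 5887  → 3.9680
Σ rows: total corner-gray = 41635  → 28.0633 mm³

28.063


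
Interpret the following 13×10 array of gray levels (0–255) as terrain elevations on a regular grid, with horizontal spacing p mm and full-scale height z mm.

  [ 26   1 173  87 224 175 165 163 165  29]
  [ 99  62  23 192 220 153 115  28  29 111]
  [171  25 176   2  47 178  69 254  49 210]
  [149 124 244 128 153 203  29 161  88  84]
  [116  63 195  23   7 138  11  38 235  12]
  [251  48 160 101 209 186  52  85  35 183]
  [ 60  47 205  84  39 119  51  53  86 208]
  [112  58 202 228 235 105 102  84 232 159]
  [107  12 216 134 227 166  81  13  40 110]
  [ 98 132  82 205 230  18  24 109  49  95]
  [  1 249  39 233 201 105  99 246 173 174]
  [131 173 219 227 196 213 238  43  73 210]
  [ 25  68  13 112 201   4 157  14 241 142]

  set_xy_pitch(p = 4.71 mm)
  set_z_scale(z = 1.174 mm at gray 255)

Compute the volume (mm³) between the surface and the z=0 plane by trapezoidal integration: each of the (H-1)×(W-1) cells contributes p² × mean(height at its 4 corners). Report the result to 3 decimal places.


height_mm = gray/255 × 1.174; cell vol = 4.71² × mean(4 corners)
unit = 4.71² × 1.174 / (4×255) = 0.0255335 mm³ per gray-sum
row 0: Σ corner-gray over 9 cells = 4215  → 107.6236
row 1: Σ corner-gray over 9 cells = 3835  → 97.9208
row 2: Σ corner-gray over 9 cells = 4474  → 114.2367
row 3: Σ corner-gray over 9 cells = 4041  → 103.1807
row 4: Σ corner-gray over 9 cells = 3734  → 95.3420
row 5: Σ corner-gray over 9 cells = 3822  → 97.5889
row 6: Σ corner-gray over 9 cells = 4399  → 112.3217
row 7: Σ corner-gray over 9 cells = 4758  → 121.4882
row 8: Σ corner-gray over 9 cells = 3886  → 99.2230
row 9: Σ corner-gray over 9 cells = 4756  → 121.4372
row 10: Σ corner-gray over 9 cells = 5970  → 152.4348
row 11: Σ corner-gray over 9 cells = 4892  → 124.9097
Σ rows: total corner-gray = 52782  → 1347.7073 mm³

1347.707


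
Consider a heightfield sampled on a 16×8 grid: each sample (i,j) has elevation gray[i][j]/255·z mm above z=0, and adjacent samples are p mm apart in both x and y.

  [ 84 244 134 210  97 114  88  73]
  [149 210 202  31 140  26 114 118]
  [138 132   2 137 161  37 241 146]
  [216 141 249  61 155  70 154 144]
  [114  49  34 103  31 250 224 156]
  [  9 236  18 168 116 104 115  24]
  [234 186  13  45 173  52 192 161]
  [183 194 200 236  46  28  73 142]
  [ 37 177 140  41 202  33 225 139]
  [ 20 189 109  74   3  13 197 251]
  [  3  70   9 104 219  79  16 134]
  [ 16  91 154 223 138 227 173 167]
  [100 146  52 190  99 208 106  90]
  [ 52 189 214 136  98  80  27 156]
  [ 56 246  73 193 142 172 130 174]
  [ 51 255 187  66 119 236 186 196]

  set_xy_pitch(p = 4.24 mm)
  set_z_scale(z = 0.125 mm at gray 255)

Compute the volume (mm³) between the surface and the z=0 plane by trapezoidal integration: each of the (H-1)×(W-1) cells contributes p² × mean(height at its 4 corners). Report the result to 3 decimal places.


117.114

height_mm = gray/255 × 0.125; cell vol = 4.24² × mean(4 corners)
unit = 4.24² × 0.125 / (4×255) = 0.00220314 mm³ per gray-sum
row 0: Σ corner-gray over 7 cells = 3644  → 8.0282
row 1: Σ corner-gray over 7 cells = 3417  → 7.5281
row 2: Σ corner-gray over 7 cells = 3724  → 8.2045
row 3: Σ corner-gray over 7 cells = 3672  → 8.0899
row 4: Σ corner-gray over 7 cells = 3199  → 7.0478
row 5: Σ corner-gray over 7 cells = 3264  → 7.1910
row 6: Σ corner-gray over 7 cells = 3596  → 7.9225
row 7: Σ corner-gray over 7 cells = 3691  → 8.1318
row 8: Σ corner-gray over 7 cells = 3253  → 7.1668
row 9: Σ corner-gray over 7 cells = 2572  → 5.6665
row 10: Σ corner-gray over 7 cells = 3326  → 7.3276
row 11: Σ corner-gray over 7 cells = 3987  → 8.7839
row 12: Σ corner-gray over 7 cells = 3488  → 7.6845
row 13: Σ corner-gray over 7 cells = 3838  → 8.4556
row 14: Σ corner-gray over 7 cells = 4487  → 9.8855
Σ rows: total corner-gray = 53158  → 117.1144 mm³


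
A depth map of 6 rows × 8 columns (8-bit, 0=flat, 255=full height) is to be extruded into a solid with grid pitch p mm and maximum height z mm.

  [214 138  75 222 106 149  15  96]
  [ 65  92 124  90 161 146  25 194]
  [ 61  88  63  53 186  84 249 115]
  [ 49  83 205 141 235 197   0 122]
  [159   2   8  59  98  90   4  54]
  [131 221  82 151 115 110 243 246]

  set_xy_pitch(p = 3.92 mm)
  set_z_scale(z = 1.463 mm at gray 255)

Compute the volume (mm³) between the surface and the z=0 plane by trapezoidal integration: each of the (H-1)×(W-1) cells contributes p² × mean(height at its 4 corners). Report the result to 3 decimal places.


height_mm = gray/255 × 1.463; cell vol = 3.92² × mean(4 corners)
unit = 3.92² × 1.463 / (4×255) = 0.0220402 mm³ per gray-sum
row 0: Σ corner-gray over 7 cells = 3255  → 71.7410
row 1: Σ corner-gray over 7 cells = 3157  → 69.5810
row 2: Σ corner-gray over 7 cells = 3515  → 77.4714
row 3: Σ corner-gray over 7 cells = 2628  → 57.9217
row 4: Σ corner-gray over 7 cells = 2956  → 65.1509
Σ rows: total corner-gray = 15511  → 341.8661 mm³

341.866


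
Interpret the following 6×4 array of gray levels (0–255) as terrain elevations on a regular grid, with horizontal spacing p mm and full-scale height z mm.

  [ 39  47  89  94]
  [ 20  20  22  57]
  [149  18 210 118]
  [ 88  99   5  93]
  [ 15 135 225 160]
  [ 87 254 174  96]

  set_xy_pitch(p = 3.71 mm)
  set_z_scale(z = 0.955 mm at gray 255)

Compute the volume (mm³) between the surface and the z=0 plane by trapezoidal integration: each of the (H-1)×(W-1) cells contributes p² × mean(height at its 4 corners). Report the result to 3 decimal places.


74.487

height_mm = gray/255 × 0.955; cell vol = 3.71² × mean(4 corners)
unit = 3.71² × 0.955 / (4×255) = 0.012887 mm³ per gray-sum
row 0: Σ corner-gray over 3 cells = 566  → 7.2940
row 1: Σ corner-gray over 3 cells = 884  → 11.3921
row 2: Σ corner-gray over 3 cells = 1112  → 14.3303
row 3: Σ corner-gray over 3 cells = 1284  → 16.5469
row 4: Σ corner-gray over 3 cells = 1934  → 24.9234
Σ rows: total corner-gray = 5780  → 74.4867 mm³
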